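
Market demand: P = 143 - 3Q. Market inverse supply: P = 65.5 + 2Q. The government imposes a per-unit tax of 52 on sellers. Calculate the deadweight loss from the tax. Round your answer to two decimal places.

Pre-tax equilibrium: 143 - 3Q = 65.5 + 2Q gives Q* = 15.5, P* = 96.5.
With the tax, sellers need 52 more per unit: 143 - 3Q = 65.5 + 2Q + 52, so Q_t = 5.1. Buyers pay P_b = 127.7; sellers receive P_s = P_b - 52 = 75.7.
Deadweight loss is the triangle between the curves from Q_t to Q*: (1/2)(15.5 - 5.1)(52) = 270.4.

270.40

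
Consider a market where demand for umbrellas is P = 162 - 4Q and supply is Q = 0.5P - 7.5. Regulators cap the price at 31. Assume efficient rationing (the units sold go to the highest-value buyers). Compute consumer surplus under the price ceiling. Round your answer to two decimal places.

920.00

Rewriting supply in inverse form: P = 15 + 2Q.
Without the control, 162 - 4Q = 15 + 2Q so Q* = 24.5 and P* = 64.
At P = 31, sellers supply (31 - 15)/2 = 8 while buyers want more, so the quantity traded is 8 at price 31.
The demand price at Q = 8 is 130. CS is the trapezoid between demand and 31 over [0, 8]: (1/2)[(162 - 31) + (130 - 31)](8) = 920.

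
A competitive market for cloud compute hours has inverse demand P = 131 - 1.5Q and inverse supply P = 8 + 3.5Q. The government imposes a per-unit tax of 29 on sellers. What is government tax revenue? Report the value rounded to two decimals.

545.20

Without the tax, 131 - 1.5Q = 8 + 3.5Q so Q* = 24.6 and P* = 94.1.
With the tax, sellers need 29 more per unit: 131 - 1.5Q = 8 + 3.5Q + 29, so Q_t = 18.8. Buyers pay P_b = 102.8; sellers receive P_s = P_b - 29 = 73.8.
Revenue is the tax times quantity traded: 29 x 18.8 = 545.2.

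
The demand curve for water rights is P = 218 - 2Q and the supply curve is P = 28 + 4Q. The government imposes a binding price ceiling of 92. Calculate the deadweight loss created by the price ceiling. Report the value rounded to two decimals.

Free-market equilibrium: 218 - 2Q = 28 + 4Q gives Q* = 31.6667, P* = 154.6667.
At the ceiling price 92, quantity supplied is (92 - 28)/4 = 16; supply is the short side, so Q = 16 trades at P = 92.
At Q = 16 the demand price is 186 and the supply price is 92. Deadweight loss is the triangle between the curves from 16 to 31.6667: (1/2)(186 - 92)(31.6667 - 16) = 736.3333.

736.33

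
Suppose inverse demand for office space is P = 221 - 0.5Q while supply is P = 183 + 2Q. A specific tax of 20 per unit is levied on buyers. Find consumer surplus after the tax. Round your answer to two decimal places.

Without the tax, 221 - 0.5Q = 183 + 2Q so Q* = 15.2 and P* = 213.4.
With the tax, buyers' net willingness to pay falls by 20: (221 - 20) - 0.5Q = 183 + 2Q, so Q_t = 7.2. Buyers pay P_b = 217.4; sellers receive P_s = P_b - 20 = 197.4.
Consumer surplus is the triangle under demand above P_b: (1/2)(7.2)(221 - 217.4) = 12.96.

12.96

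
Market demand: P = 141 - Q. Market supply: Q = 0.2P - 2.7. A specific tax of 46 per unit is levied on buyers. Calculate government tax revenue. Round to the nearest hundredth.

Rewriting supply in inverse form: P = 13.5 + 5Q.
Pre-tax equilibrium: 141 - Q = 13.5 + 5Q gives Q* = 21.25, P* = 119.75.
A tax on buyers shifts demand down by 46: (141 - 46) - Q = 13.5 + 5Q, so Q_t = 13.5833. Buyers pay P_b = 127.4167; sellers receive P_s = P_b - 46 = 81.4167.
Revenue is the tax times quantity traded: 46 x 13.5833 = 624.8333.

624.83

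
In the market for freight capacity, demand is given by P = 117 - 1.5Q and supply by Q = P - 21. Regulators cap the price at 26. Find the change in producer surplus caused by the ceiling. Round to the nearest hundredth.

-724.78

Rewriting supply in inverse form: P = 21 + Q.
Free-market equilibrium: 117 - 1.5Q = 21 + Q gives Q* = 38.4, P* = 59.4.
At the ceiling price 26, quantity supplied is (26 - 21)/1 = 5; supply is the short side, so Q = 5 trades at P = 26.
PS goes from (1/2)(38.4)(38.4) = 737.28 to 12.5 (computed as (26 - 21)(5) - (1/2)(1)(5)^2), a change of -724.78.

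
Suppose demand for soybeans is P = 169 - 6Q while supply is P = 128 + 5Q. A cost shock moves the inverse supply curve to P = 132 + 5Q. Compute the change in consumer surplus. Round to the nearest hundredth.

-7.74

Initial equilibrium: Q_0 = 3.7273, P_0 = 146.6364; CS_0 = (1/2)(3.7273)(22.3636) = 41.6777, PS_0 = (1/2)(3.7273)(18.6364) = 34.7314.
New equilibrium: 169 - 6Q = 132 + 5Q gives Q_1 = 3.3636, P_1 = 148.8182; CS_1 = 33.9421, PS_1 = 28.2851.
Change in consumer surplus = 33.9421 - 41.6777 = -7.7355.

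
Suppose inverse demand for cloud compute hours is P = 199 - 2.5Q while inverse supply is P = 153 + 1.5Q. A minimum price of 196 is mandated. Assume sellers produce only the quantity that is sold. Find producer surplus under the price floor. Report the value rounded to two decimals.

Without the control, 199 - 2.5Q = 153 + 1.5Q so Q* = 11.5 and P* = 170.25.
At the floor price 196, quantity demanded is (199 - 196)/2.5 = 1.2; demand is the short side, so Q = 1.2 trades at P = 196.
The supply price at Q = 1.2 is 154.8. PS is the trapezoid between 196 and supply over [0, 1.2]: (1/2)[(196 - 153) + (196 - 154.8)](1.2) = 50.52.

50.52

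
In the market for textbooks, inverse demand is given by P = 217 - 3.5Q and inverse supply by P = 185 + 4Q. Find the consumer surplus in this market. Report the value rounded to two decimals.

Setting demand equal to supply, 32 = 7.5Q, so Q* = 4.2667 and P* = 202.0667.
CS is the area between the demand curve and P* from 0 to Q*: (1/2)(4.2667)(14.9333) = 31.8578.

31.86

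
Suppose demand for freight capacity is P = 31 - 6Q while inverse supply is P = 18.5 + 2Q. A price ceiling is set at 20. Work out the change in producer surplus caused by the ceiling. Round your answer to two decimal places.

-1.88

Free-market equilibrium: 31 - 6Q = 18.5 + 2Q gives Q* = 1.5625, P* = 21.625.
At P = 20, sellers supply (20 - 18.5)/2 = 0.75 while buyers want more, so the quantity traded is 0.75 at price 20.
PS goes from (1/2)(1.5625)(3.125) = 2.4414 to 0.5625 (computed as (20 - 18.5)(0.75) - (1/2)(2)(0.75)^2), a change of -1.8789.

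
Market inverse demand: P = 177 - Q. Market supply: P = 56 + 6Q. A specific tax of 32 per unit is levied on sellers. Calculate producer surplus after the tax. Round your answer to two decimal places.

Pre-tax equilibrium: 177 - Q = 56 + 6Q gives Q* = 17.2857, P* = 159.7143.
With the tax, sellers need 32 more per unit: 177 - Q = 56 + 6Q + 32, so Q_t = 12.7143. Buyers pay P_b = 164.2857; sellers receive P_s = P_b - 32 = 132.2857.
PS = (1/2)(Q_t)(P_s - 56) = (1/2)(12.7143)(76.2857) = 484.9592.

484.96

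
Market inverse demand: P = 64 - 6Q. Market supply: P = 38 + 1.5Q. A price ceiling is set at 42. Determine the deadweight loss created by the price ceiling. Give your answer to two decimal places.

Without the control, 64 - 6Q = 38 + 1.5Q so Q* = 3.4667 and P* = 43.2.
At the ceiling price 42, quantity supplied is (42 - 38)/1.5 = 2.6667; supply is the short side, so Q = 2.6667 trades at P = 42.
At Q = 2.6667 the demand price is 48 and the supply price is 42. Deadweight loss is the triangle between the curves from 2.6667 to 3.4667: (1/2)(48 - 42)(3.4667 - 2.6667) = 2.4.

2.40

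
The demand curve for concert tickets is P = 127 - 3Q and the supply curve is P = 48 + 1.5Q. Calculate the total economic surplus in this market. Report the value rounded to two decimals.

693.44

Equilibrium: 127 - 3Q = 48 + 1.5Q, so Q* = 17.5556 and P* = 74.3333.
Total surplus is the full triangle between the curves from 0 to Q*: (1/2)(17.5556)(127 - 48) = 693.4444.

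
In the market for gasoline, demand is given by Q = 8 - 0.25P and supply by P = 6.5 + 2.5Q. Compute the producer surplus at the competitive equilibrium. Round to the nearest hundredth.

19.24

Rewriting demand in inverse form: P = 32 - 4Q.
Set 32 - 4Q = 6.5 + 2.5Q, which gives 25.5 = 6.5Q, so Q* = 3.9231 and P* = 32 - 4(3.9231) = 16.3077.
Producer surplus is the triangle above supply below P*: (1/2)(3.9231)(16.3077 - 6.5) = (1/2)(3.9231)(9.8077) = 19.2382.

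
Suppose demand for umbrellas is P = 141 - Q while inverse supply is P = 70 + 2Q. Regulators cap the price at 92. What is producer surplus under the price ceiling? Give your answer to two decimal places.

Without the control, 141 - Q = 70 + 2Q so Q* = 23.6667 and P* = 117.3333.
At the ceiling price 92, quantity supplied is (92 - 70)/2 = 11; supply is the short side, so Q = 11 trades at P = 92.
PS is the triangle above supply below 92: (1/2)(11)(92 - 70) = 121.

121.00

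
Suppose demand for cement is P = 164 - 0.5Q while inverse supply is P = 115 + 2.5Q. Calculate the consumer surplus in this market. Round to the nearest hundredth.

Set 164 - 0.5Q = 115 + 2.5Q, which gives 49 = 3Q, so Q* = 16.3333 and P* = 164 - 0.5(16.3333) = 155.8333.
The demand choke price is 164, so CS = (1/2)(Q*)(164 - P*) = (1/2)(16.3333)(8.1667) = 66.6944.

66.69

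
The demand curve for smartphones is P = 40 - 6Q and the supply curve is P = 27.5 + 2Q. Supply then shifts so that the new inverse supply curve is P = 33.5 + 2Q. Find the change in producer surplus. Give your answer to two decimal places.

Initial equilibrium: Q_0 = 1.5625, P_0 = 30.625; CS_0 = (1/2)(1.5625)(9.375) = 7.3242, PS_0 = (1/2)(1.5625)(3.125) = 2.4414.
New equilibrium: 40 - 6Q = 33.5 + 2Q gives Q_1 = 0.8125, P_1 = 35.125; CS_1 = 1.9805, PS_1 = 0.6602.
Change in producer surplus = 0.6602 - 2.4414 = -1.7812.

-1.78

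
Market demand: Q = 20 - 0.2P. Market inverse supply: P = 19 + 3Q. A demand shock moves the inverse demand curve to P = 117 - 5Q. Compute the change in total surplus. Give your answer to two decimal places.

190.19

Rewriting demand in inverse form: P = 100 - 5Q.
Initial equilibrium: Q_0 = 10.125, P_0 = 49.375; CS_0 = (1/2)(10.125)(50.625) = 256.2891, PS_0 = (1/2)(10.125)(30.375) = 153.7734.
New equilibrium: 117 - 5Q = 19 + 3Q gives Q_1 = 12.25, P_1 = 55.75; CS_1 = 375.1562, PS_1 = 225.0938.
Change in total surplus = (375.1562 + 225.0938) - (256.2891 + 153.7734) = 190.1875.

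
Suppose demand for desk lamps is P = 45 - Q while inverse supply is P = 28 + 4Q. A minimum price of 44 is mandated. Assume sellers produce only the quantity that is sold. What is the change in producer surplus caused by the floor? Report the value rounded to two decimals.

Free-market equilibrium: 45 - Q = 28 + 4Q gives Q* = 3.4, P* = 41.6.
At the floor price 44, quantity demanded is (45 - 44)/1 = 1; demand is the short side, so Q = 1 trades at P = 44.
PS goes from (1/2)(3.4)(13.6) = 23.12 to 14 (computed as (44 - 28)(1) - (1/2)(4)(1)^2), a change of -9.12.

-9.12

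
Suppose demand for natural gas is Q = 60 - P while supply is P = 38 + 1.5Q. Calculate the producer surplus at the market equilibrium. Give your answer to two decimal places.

Rewriting demand in inverse form: P = 60 - Q.
Set 60 - Q = 38 + 1.5Q, which gives 22 = 2.5Q, so Q* = 8.8 and P* = 60 - (8.8) = 51.2.
The supply curve's price intercept is 38, so PS = (1/2)(Q*)(P* - 38) = (1/2)(8.8)(13.2) = 58.08.

58.08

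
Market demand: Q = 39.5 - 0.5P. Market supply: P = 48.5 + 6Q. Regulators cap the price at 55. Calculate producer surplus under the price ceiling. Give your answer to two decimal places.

Rewriting demand in inverse form: P = 79 - 2Q.
Free-market equilibrium: 79 - 2Q = 48.5 + 6Q gives Q* = 3.8125, P* = 71.375.
At the ceiling price 55, quantity supplied is (55 - 48.5)/6 = 1.0833; supply is the short side, so Q = 1.0833 trades at P = 55.
PS is the triangle above supply below 55: (1/2)(1.0833)(55 - 48.5) = 3.5208.

3.52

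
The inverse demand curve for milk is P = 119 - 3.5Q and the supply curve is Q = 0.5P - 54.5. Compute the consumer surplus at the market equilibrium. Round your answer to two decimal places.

Rewriting supply in inverse form: P = 109 + 2Q.
Set 119 - 3.5Q = 109 + 2Q, which gives 10 = 5.5Q, so Q* = 1.8182 and P* = 119 - 3.5(1.8182) = 112.6364.
Consumer surplus is the triangle under demand above P*: (1/2)(1.8182)(119 - 112.6364) = (1/2)(1.8182)(6.3636) = 5.7851.

5.79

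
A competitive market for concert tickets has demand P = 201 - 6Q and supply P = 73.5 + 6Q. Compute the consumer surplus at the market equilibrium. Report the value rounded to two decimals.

Setting demand equal to supply, 127.5 = 12Q, so Q* = 10.625 and P* = 137.25.
The demand choke price is 201, so CS = (1/2)(Q*)(201 - P*) = (1/2)(10.625)(63.75) = 338.6719.

338.67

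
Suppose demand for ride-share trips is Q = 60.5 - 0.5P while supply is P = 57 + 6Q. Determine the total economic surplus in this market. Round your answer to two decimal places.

256.00

Rewriting demand in inverse form: P = 121 - 2Q.
Set 121 - 2Q = 57 + 6Q, which gives 64 = 8Q, so Q* = 8 and P* = 121 - 2(8) = 105.
Total surplus is the full triangle between the curves from 0 to Q*: (1/2)(8)(121 - 57) = 256.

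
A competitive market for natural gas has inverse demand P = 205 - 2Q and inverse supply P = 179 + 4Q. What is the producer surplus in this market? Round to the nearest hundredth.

Equilibrium: 205 - 2Q = 179 + 4Q, so Q* = 4.3333 and P* = 196.3333.
Producer surplus is the triangle above supply below P*: (1/2)(4.3333)(196.3333 - 179) = (1/2)(4.3333)(17.3333) = 37.5556.

37.56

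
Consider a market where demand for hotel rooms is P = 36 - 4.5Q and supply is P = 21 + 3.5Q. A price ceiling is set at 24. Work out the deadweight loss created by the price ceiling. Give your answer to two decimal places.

4.14

Free-market equilibrium: 36 - 4.5Q = 21 + 3.5Q gives Q* = 1.875, P* = 27.5625.
At P = 24, sellers supply (24 - 21)/3.5 = 0.8571 while buyers want more, so the quantity traded is 0.8571 at price 24.
The lost-trades triangle has base Q* - 0.8571 = 1.0179 and height equal to the gap between the curves at Q = 0.8571, which is 32.1429 - 24 = 8.1429. DWL = (1/2)(1.0179)(8.1429) = 4.1441.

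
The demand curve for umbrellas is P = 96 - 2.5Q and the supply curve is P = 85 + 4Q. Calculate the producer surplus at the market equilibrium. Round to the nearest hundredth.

5.73

Equilibrium: 96 - 2.5Q = 85 + 4Q, so Q* = 1.6923 and P* = 91.7692.
Producer surplus is the triangle above supply below P*: (1/2)(1.6923)(91.7692 - 85) = (1/2)(1.6923)(6.7692) = 5.7278.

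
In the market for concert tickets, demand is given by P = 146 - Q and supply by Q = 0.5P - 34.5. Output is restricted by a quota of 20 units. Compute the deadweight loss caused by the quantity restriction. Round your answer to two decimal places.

48.17

Rewriting supply in inverse form: P = 69 + 2Q.
Without the quota, 146 - Q = 69 + 2Q gives Q* = 25.6667.
At Q = 20 the demand price is 146 - (20) = 126 and the supply price is 69 + 2(20) = 109.
DWL = (1/2)(gap between curves at 20) x (Q* - 20) = (1/2)(17)(5.6667) = 48.1667.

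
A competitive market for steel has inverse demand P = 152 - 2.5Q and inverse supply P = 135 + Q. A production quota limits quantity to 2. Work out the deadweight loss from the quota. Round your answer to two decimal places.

Without the quota, 152 - 2.5Q = 135 + Q gives Q* = 4.8571.
At Q = 2 the demand price is 152 - 2.5(2) = 147 and the supply price is 135 + (2) = 137.
Deadweight loss is the triangle between the curves from 2 to 4.8571: (1/2)(147 - 137)(4.8571 - 2) = 14.2857.

14.29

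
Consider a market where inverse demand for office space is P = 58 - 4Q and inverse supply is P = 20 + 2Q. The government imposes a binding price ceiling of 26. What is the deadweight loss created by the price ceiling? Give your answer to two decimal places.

33.33

Without the control, 58 - 4Q = 20 + 2Q so Q* = 6.3333 and P* = 32.6667.
At the ceiling price 26, quantity supplied is (26 - 20)/2 = 3; supply is the short side, so Q = 3 trades at P = 26.
The lost-trades triangle has base Q* - 3 = 3.3333 and height equal to the gap between the curves at Q = 3, which is 46 - 26 = 20. DWL = (1/2)(3.3333)(20) = 33.3333.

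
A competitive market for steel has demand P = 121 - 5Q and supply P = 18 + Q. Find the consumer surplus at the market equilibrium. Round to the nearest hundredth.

736.74

Set 121 - 5Q = 18 + Q, which gives 103 = 6Q, so Q* = 17.1667 and P* = 121 - 5(17.1667) = 35.1667.
CS is the area between the demand curve and P* from 0 to Q*: (1/2)(17.1667)(85.8333) = 736.7361.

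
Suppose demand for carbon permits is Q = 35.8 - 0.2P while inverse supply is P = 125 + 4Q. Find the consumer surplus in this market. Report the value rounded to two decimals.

Rewriting demand in inverse form: P = 179 - 5Q.
Equilibrium: 179 - 5Q = 125 + 4Q, so Q* = 6 and P* = 149.
CS is the area between the demand curve and P* from 0 to Q*: (1/2)(6)(30) = 90.

90.00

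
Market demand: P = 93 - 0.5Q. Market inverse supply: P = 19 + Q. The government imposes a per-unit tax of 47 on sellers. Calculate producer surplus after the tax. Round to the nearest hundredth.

Pre-tax equilibrium: 93 - 0.5Q = 19 + Q gives Q* = 49.3333, P* = 68.3333.
With the tax, sellers need 47 more per unit: 93 - 0.5Q = 19 + Q + 47, so Q_t = 18. Buyers pay P_b = 84; sellers receive P_s = P_b - 47 = 37.
Producer surplus is the triangle above supply below P_s: (1/2)(18)(37 - 19) = 162.

162.00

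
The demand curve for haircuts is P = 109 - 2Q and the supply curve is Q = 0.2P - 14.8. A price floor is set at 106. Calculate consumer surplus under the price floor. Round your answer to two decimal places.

Rewriting supply in inverse form: P = 74 + 5Q.
Without the control, 109 - 2Q = 74 + 5Q so Q* = 5 and P* = 99.
At P = 106, buyers demand (109 - 106)/2 = 1.5 while sellers would supply more, so the quantity traded is 1.5 at price 106.
CS is the triangle under demand above 106: (1/2)(1.5)(109 - 106) = 2.25.

2.25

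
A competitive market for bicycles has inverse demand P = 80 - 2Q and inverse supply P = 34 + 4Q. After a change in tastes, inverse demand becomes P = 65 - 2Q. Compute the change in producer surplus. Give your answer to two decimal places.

-64.17

Initial equilibrium: Q_0 = 7.6667, P_0 = 64.6667; CS_0 = (1/2)(7.6667)(15.3333) = 58.7778, PS_0 = (1/2)(7.6667)(30.6667) = 117.5556.
New equilibrium: 65 - 2Q = 34 + 4Q gives Q_1 = 5.1667, P_1 = 54.6667; CS_1 = 26.6944, PS_1 = 53.3889.
Change in producer surplus = 53.3889 - 117.5556 = -64.1667.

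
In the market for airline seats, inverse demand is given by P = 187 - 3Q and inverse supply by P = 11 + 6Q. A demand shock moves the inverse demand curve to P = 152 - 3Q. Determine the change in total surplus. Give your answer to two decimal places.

Initial equilibrium: Q_0 = 19.5556, P_0 = 128.3333; CS_0 = (1/2)(19.5556)(58.6667) = 573.6296, PS_0 = (1/2)(19.5556)(117.3333) = 1147.2593.
New equilibrium: 152 - 3Q = 11 + 6Q gives Q_1 = 15.6667, P_1 = 105; CS_1 = 368.1667, PS_1 = 736.3333.
Change in total surplus = (368.1667 + 736.3333) - (573.6296 + 1147.2593) = -616.3889.

-616.39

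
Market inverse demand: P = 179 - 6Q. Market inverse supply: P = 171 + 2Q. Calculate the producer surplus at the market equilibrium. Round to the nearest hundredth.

Equilibrium: 179 - 6Q = 171 + 2Q, so Q* = 1 and P* = 173.
Producer surplus is the triangle above supply below P*: (1/2)(1)(173 - 171) = (1/2)(1)(2) = 1.

1.00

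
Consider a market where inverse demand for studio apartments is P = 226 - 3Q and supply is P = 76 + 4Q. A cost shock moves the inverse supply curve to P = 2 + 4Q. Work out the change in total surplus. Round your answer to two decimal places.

Initial equilibrium: Q_0 = 21.4286, P_0 = 161.7143; CS_0 = (1/2)(21.4286)(64.2857) = 688.7755, PS_0 = (1/2)(21.4286)(85.7143) = 918.3673.
New equilibrium: 226 - 3Q = 2 + 4Q gives Q_1 = 32, P_1 = 130; CS_1 = 1536, PS_1 = 2048.
Change in total surplus = (1536 + 2048) - (688.7755 + 918.3673) = 1976.8571.

1976.86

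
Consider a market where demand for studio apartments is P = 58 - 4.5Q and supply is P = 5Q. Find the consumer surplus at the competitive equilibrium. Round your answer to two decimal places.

Equilibrium: 58 - 4.5Q = 5Q, so Q* = 6.1053 and P* = 30.5263.
Consumer surplus is the triangle under demand above P*: (1/2)(6.1053)(58 - 30.5263) = (1/2)(6.1053)(27.4737) = 83.867.

83.87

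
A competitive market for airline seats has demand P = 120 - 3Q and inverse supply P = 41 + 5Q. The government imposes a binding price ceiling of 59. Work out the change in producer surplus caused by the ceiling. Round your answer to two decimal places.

-211.39

Free-market equilibrium: 120 - 3Q = 41 + 5Q gives Q* = 9.875, P* = 90.375.
At the ceiling price 59, quantity supplied is (59 - 41)/5 = 3.6; supply is the short side, so Q = 3.6 trades at P = 59.
PS goes from (1/2)(9.875)(49.375) = 243.7891 to 32.4 (computed as (59 - 41)(3.6) - (1/2)(5)(3.6)^2), a change of -211.3891.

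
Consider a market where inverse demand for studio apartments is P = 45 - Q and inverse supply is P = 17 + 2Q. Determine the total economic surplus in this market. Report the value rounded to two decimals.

Equilibrium: 45 - Q = 17 + 2Q, so Q* = 9.3333 and P* = 35.6667.
CS = (1/2)(9.3333)(9.3333) = 43.5556 and PS = (1/2)(9.3333)(18.6667) = 87.1111, so total surplus = 130.6667.

130.67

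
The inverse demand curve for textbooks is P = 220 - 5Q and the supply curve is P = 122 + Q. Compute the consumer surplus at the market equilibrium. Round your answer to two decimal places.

Set 220 - 5Q = 122 + Q, which gives 98 = 6Q, so Q* = 16.3333 and P* = 220 - 5(16.3333) = 138.3333.
The demand choke price is 220, so CS = (1/2)(Q*)(220 - P*) = (1/2)(16.3333)(81.6667) = 666.9444.

666.94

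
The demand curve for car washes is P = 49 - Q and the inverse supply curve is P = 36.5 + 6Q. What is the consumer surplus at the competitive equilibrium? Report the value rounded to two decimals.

1.59

Setting demand equal to supply, 12.5 = 7Q, so Q* = 1.7857 and P* = 47.2143.
CS is the area between the demand curve and P* from 0 to Q*: (1/2)(1.7857)(1.7857) = 1.5944.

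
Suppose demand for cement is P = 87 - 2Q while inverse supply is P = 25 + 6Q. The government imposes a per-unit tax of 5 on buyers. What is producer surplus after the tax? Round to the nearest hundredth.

152.30

Without the tax, 87 - 2Q = 25 + 6Q so Q* = 7.75 and P* = 71.5.
A tax on buyers shifts demand down by 5: (87 - 5) - 2Q = 25 + 6Q, so Q_t = 7.125. Buyers pay P_b = 72.75; sellers receive P_s = P_b - 5 = 67.75.
Producer surplus is the triangle above supply below P_s: (1/2)(7.125)(67.75 - 25) = 152.2969.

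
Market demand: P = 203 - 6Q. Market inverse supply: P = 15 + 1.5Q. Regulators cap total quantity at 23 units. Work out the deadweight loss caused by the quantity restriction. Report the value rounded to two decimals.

Unrestricted equilibrium: Q* = (203 - 15)/(6 + 1.5) = 25.0667.
At Q = 23 the demand price is 203 - 6(23) = 65 and the supply price is 15 + 1.5(23) = 49.5.
Deadweight loss is the triangle between the curves from 23 to 25.0667: (1/2)(65 - 49.5)(25.0667 - 23) = 16.0167.

16.02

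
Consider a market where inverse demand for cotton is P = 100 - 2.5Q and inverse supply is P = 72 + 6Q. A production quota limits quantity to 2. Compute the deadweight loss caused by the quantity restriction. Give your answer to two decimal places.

7.12

Without the quota, 100 - 2.5Q = 72 + 6Q gives Q* = 3.2941.
At Q = 2 the demand price is 100 - 2.5(2) = 95 and the supply price is 72 + 6(2) = 84.
DWL = (1/2)(gap between curves at 2) x (Q* - 2) = (1/2)(11)(1.2941) = 7.1176.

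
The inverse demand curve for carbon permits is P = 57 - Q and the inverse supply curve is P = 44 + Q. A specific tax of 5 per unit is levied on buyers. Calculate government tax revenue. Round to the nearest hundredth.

Without the tax, 57 - Q = 44 + Q so Q* = 6.5 and P* = 50.5.
With the tax, buyers' net willingness to pay falls by 5: (57 - 5) - Q = 44 + Q, so Q_t = 4. Buyers pay P_b = 53; sellers receive P_s = P_b - 5 = 48.
Revenue is the tax times quantity traded: 5 x 4 = 20.

20.00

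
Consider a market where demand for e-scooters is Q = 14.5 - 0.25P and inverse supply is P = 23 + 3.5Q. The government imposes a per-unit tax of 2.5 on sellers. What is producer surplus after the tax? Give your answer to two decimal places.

32.86

Rewriting demand in inverse form: P = 58 - 4Q.
Pre-tax equilibrium: 58 - 4Q = 23 + 3.5Q gives Q* = 4.6667, P* = 39.3333.
A tax on sellers shifts supply up by 2.5: 58 - 4Q = 23 + 3.5Q + 2.5, so Q_t = 4.3333. Buyers pay P_b = 40.6667; sellers receive P_s = P_b - 2.5 = 38.1667.
PS = (1/2)(Q_t)(P_s - 23) = (1/2)(4.3333)(15.1667) = 32.8611.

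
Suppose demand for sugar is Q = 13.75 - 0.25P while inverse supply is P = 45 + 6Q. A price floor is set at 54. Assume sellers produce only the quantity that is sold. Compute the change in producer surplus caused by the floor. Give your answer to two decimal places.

-0.94

Rewriting demand in inverse form: P = 55 - 4Q.
Free-market equilibrium: 55 - 4Q = 45 + 6Q gives Q* = 1, P* = 51.
At the floor price 54, quantity demanded is (55 - 54)/4 = 0.25; demand is the short side, so Q = 0.25 trades at P = 54.
PS goes from (1/2)(1)(6) = 3 to 2.0625 (computed as (54 - 45)(0.25) - (1/2)(6)(0.25)^2), a change of -0.9375.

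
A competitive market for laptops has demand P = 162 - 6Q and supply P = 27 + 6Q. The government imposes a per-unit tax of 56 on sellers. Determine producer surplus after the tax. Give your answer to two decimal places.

Pre-tax equilibrium: 162 - 6Q = 27 + 6Q gives Q* = 11.25, P* = 94.5.
With the tax, sellers need 56 more per unit: 162 - 6Q = 27 + 6Q + 56, so Q_t = 6.5833. Buyers pay P_b = 122.5; sellers receive P_s = P_b - 56 = 66.5.
Producer surplus is the triangle above supply below P_s: (1/2)(6.5833)(66.5 - 27) = 130.0208.

130.02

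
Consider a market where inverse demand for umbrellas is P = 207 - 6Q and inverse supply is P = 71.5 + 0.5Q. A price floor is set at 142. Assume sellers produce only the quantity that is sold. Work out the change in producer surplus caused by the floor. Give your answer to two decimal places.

Without the control, 207 - 6Q = 71.5 + 0.5Q so Q* = 20.8462 and P* = 81.9231.
At P = 142, buyers demand (207 - 142)/6 = 10.8333 while sellers would supply more, so the quantity traded is 10.8333 at price 142.
PS goes from (1/2)(20.8462)(10.4231) = 108.6405 to 734.4097 (computed as (142 - 71.5)(10.8333) - (1/2)(0.5)(10.8333)^2), a change of 625.7692.

625.77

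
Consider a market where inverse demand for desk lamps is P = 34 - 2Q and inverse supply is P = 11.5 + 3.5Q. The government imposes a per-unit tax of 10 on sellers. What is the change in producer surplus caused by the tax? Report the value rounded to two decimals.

-20.25

Pre-tax equilibrium: 34 - 2Q = 11.5 + 3.5Q gives Q* = 4.0909, P* = 25.8182.
With the tax, sellers need 10 more per unit: 34 - 2Q = 11.5 + 3.5Q + 10, so Q_t = 2.2727. Buyers pay P_b = 29.4545; sellers receive P_s = P_b - 10 = 19.4545.
Producers lose the trapezoid between P_s and P* out to Q_t plus the triangle from Q_t to Q*: change in PS = 9.0393 - 29.2872 = -20.2479.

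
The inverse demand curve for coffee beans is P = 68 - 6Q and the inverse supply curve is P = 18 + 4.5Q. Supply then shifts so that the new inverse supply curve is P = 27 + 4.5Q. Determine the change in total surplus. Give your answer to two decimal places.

Initial equilibrium: Q_0 = 4.7619, P_0 = 39.4286; CS_0 = (1/2)(4.7619)(28.5714) = 68.0272, PS_0 = (1/2)(4.7619)(21.4286) = 51.0204.
New equilibrium: 68 - 6Q = 27 + 4.5Q gives Q_1 = 3.9048, P_1 = 44.5714; CS_1 = 45.7415, PS_1 = 34.3061.
Change in total surplus = (45.7415 + 34.3061) - (68.0272 + 51.0204) = -39.

-39.00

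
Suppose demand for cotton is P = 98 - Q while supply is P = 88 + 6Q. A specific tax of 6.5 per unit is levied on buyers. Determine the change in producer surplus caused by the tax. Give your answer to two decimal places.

-5.37

Pre-tax equilibrium: 98 - Q = 88 + 6Q gives Q* = 1.4286, P* = 96.5714.
A tax on buyers shifts demand down by 6.5: (98 - 6.5) - Q = 88 + 6Q, so Q_t = 0.5. Buyers pay P_b = 97.5; sellers receive P_s = P_b - 6.5 = 91.
PS falls from (1/2)(1.4286)(8.5714) = 6.1224 to (1/2)(0.5)(3) = 0.75, a change of -5.3724.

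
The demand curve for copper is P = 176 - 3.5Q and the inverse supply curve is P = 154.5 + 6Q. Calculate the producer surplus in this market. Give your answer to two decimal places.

Set 176 - 3.5Q = 154.5 + 6Q, which gives 21.5 = 9.5Q, so Q* = 2.2632 and P* = 176 - 3.5(2.2632) = 168.0789.
Producer surplus is the triangle above supply below P*: (1/2)(2.2632)(168.0789 - 154.5) = (1/2)(2.2632)(13.5789) = 15.3657.

15.37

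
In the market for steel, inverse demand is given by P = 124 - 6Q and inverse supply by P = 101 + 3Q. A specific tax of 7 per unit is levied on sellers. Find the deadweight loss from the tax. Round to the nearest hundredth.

2.72

Pre-tax equilibrium: 124 - 6Q = 101 + 3Q gives Q* = 2.5556, P* = 108.6667.
A tax on sellers shifts supply up by 7: 124 - 6Q = 101 + 3Q + 7, so Q_t = 1.7778. Buyers pay P_b = 113.3333; sellers receive P_s = P_b - 7 = 106.3333.
Deadweight loss is the triangle between the curves from Q_t to Q*: (1/2)(2.5556 - 1.7778)(7) = 2.7222.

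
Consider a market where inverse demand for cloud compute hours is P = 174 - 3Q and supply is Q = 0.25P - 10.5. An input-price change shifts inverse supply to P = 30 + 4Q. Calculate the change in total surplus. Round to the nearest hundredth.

236.57

Rewriting supply in inverse form: P = 42 + 4Q.
Initial equilibrium: Q_0 = 18.8571, P_0 = 117.4286; CS_0 = (1/2)(18.8571)(56.5714) = 533.3878, PS_0 = (1/2)(18.8571)(75.4286) = 711.1837.
New equilibrium: 174 - 3Q = 30 + 4Q gives Q_1 = 20.5714, P_1 = 112.2857; CS_1 = 634.7755, PS_1 = 846.3673.
Change in total surplus = (634.7755 + 846.3673) - (533.3878 + 711.1837) = 236.5714.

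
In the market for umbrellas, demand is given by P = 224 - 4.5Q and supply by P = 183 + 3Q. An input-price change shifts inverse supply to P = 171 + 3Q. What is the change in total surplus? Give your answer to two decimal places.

Initial equilibrium: Q_0 = 5.4667, P_0 = 199.4; CS_0 = (1/2)(5.4667)(24.6) = 67.24, PS_0 = (1/2)(5.4667)(16.4) = 44.8267.
New equilibrium: 224 - 4.5Q = 171 + 3Q gives Q_1 = 7.0667, P_1 = 192.2; CS_1 = 112.36, PS_1 = 74.9067.
Change in total surplus = (112.36 + 74.9067) - (67.24 + 44.8267) = 75.2.

75.20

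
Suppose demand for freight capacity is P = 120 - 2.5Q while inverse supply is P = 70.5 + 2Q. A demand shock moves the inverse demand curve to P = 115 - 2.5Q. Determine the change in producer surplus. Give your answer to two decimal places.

Initial equilibrium: Q_0 = 11, P_0 = 92.5; CS_0 = (1/2)(11)(27.5) = 151.25, PS_0 = (1/2)(11)(22) = 121.
New equilibrium: 115 - 2.5Q = 70.5 + 2Q gives Q_1 = 9.8889, P_1 = 90.2778; CS_1 = 122.2377, PS_1 = 97.7901.
Change in producer surplus = 97.7901 - 121 = -23.2099.

-23.21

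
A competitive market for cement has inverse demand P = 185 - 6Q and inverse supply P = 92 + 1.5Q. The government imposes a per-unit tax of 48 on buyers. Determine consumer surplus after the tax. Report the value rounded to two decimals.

108.00

Pre-tax equilibrium: 185 - 6Q = 92 + 1.5Q gives Q* = 12.4, P* = 110.6.
A tax on buyers shifts demand down by 48: (185 - 48) - 6Q = 92 + 1.5Q, so Q_t = 6. Buyers pay P_b = 149; sellers receive P_s = P_b - 48 = 101.
CS = (1/2)(Q_t)(185 - P_b) = (1/2)(6)(36) = 108.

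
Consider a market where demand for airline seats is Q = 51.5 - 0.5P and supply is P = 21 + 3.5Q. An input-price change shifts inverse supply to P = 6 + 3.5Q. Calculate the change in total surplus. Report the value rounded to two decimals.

Rewriting demand in inverse form: P = 103 - 2Q.
Initial equilibrium: Q_0 = 14.9091, P_0 = 73.1818; CS_0 = (1/2)(14.9091)(29.8182) = 222.281, PS_0 = (1/2)(14.9091)(52.1818) = 388.9917.
New equilibrium: 103 - 2Q = 6 + 3.5Q gives Q_1 = 17.6364, P_1 = 67.7273; CS_1 = 311.0413, PS_1 = 544.3223.
Change in total surplus = (311.0413 + 544.3223) - (222.281 + 388.9917) = 244.0909.

244.09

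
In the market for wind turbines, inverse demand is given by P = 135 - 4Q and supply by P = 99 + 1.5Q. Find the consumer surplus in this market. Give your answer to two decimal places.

85.69

Setting demand equal to supply, 36 = 5.5Q, so Q* = 6.5455 and P* = 108.8182.
CS is the area between the demand curve and P* from 0 to Q*: (1/2)(6.5455)(26.1818) = 85.686.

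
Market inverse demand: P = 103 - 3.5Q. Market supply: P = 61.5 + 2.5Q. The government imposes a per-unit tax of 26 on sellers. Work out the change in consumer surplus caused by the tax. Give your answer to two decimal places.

Pre-tax equilibrium: 103 - 3.5Q = 61.5 + 2.5Q gives Q* = 6.9167, P* = 78.7917.
With the tax, sellers need 26 more per unit: 103 - 3.5Q = 61.5 + 2.5Q + 26, so Q_t = 2.5833. Buyers pay P_b = 93.9583; sellers receive P_s = P_b - 26 = 67.9583.
CS falls from (1/2)(6.9167)(24.2083) = 83.7205 to (1/2)(2.5833)(9.0417) = 11.6788, a change of -72.0417.

-72.04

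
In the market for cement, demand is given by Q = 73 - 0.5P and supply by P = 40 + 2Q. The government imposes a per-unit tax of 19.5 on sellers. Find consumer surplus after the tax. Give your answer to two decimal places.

Rewriting demand in inverse form: P = 146 - 2Q.
Without the tax, 146 - 2Q = 40 + 2Q so Q* = 26.5 and P* = 93.
A tax on sellers shifts supply up by 19.5: 146 - 2Q = 40 + 2Q + 19.5, so Q_t = 21.625. Buyers pay P_b = 102.75; sellers receive P_s = P_b - 19.5 = 83.25.
Consumer surplus is the triangle under demand above P_b: (1/2)(21.625)(146 - 102.75) = 467.6406.

467.64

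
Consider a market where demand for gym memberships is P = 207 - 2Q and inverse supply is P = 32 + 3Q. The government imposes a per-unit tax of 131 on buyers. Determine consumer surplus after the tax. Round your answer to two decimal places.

77.44

Pre-tax equilibrium: 207 - 2Q = 32 + 3Q gives Q* = 35, P* = 137.
A tax on buyers shifts demand down by 131: (207 - 131) - 2Q = 32 + 3Q, so Q_t = 8.8. Buyers pay P_b = 189.4; sellers receive P_s = P_b - 131 = 58.4.
Consumer surplus is the triangle under demand above P_b: (1/2)(8.8)(207 - 189.4) = 77.44.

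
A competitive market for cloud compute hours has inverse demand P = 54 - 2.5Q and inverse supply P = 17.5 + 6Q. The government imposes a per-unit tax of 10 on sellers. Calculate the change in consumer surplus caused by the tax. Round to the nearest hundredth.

Without the tax, 54 - 2.5Q = 17.5 + 6Q so Q* = 4.2941 and P* = 43.2647.
With the tax, sellers need 10 more per unit: 54 - 2.5Q = 17.5 + 6Q + 10, so Q_t = 3.1176. Buyers pay P_b = 46.2059; sellers receive P_s = P_b - 10 = 36.2059.
CS falls from (1/2)(4.2941)(10.7353) = 23.0493 to (1/2)(3.1176)(7.7941) = 12.1497, a change of -10.8997.

-10.90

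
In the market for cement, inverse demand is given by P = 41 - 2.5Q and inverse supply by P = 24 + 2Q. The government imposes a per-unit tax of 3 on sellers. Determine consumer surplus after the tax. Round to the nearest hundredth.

12.10

Without the tax, 41 - 2.5Q = 24 + 2Q so Q* = 3.7778 and P* = 31.5556.
A tax on sellers shifts supply up by 3: 41 - 2.5Q = 24 + 2Q + 3, so Q_t = 3.1111. Buyers pay P_b = 33.2222; sellers receive P_s = P_b - 3 = 30.2222.
CS = (1/2)(Q_t)(41 - P_b) = (1/2)(3.1111)(7.7778) = 12.0988.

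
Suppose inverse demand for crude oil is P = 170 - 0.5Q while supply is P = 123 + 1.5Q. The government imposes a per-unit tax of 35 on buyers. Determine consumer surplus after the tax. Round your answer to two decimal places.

9.00

Without the tax, 170 - 0.5Q = 123 + 1.5Q so Q* = 23.5 and P* = 158.25.
With the tax, buyers' net willingness to pay falls by 35: (170 - 35) - 0.5Q = 123 + 1.5Q, so Q_t = 6. Buyers pay P_b = 167; sellers receive P_s = P_b - 35 = 132.
CS = (1/2)(Q_t)(170 - P_b) = (1/2)(6)(3) = 9.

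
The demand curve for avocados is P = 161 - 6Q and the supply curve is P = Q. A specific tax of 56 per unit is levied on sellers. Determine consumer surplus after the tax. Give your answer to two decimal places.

675.00

Without the tax, 161 - 6Q = Q so Q* = 23 and P* = 23.
With the tax, sellers need 56 more per unit: 161 - 6Q = Q + 56, so Q_t = 15. Buyers pay P_b = 71; sellers receive P_s = P_b - 56 = 15.
CS = (1/2)(Q_t)(161 - P_b) = (1/2)(15)(90) = 675.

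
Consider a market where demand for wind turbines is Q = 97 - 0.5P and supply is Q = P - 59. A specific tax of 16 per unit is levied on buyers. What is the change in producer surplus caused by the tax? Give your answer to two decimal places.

-225.78

Rewriting demand in inverse form: P = 194 - 2Q.
Rewriting supply in inverse form: P = 59 + Q.
Pre-tax equilibrium: 194 - 2Q = 59 + Q gives Q* = 45, P* = 104.
With the tax, buyers' net willingness to pay falls by 16: (194 - 16) - 2Q = 59 + Q, so Q_t = 39.6667. Buyers pay P_b = 114.6667; sellers receive P_s = P_b - 16 = 98.6667.
PS falls from (1/2)(45)(45) = 1012.5 to (1/2)(39.6667)(39.6667) = 786.7222, a change of -225.7778.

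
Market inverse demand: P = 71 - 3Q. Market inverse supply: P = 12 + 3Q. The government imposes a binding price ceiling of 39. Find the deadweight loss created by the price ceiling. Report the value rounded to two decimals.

Without the control, 71 - 3Q = 12 + 3Q so Q* = 9.8333 and P* = 41.5.
At P = 39, sellers supply (39 - 12)/3 = 9 while buyers want more, so the quantity traded is 9 at price 39.
At Q = 9 the demand price is 44 and the supply price is 39. Deadweight loss is the triangle between the curves from 9 to 9.8333: (1/2)(44 - 39)(9.8333 - 9) = 2.0833.

2.08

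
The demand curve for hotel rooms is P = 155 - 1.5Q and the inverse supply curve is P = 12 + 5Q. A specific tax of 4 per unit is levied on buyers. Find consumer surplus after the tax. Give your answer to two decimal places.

Without the tax, 155 - 1.5Q = 12 + 5Q so Q* = 22 and P* = 122.
With the tax, buyers' net willingness to pay falls by 4: (155 - 4) - 1.5Q = 12 + 5Q, so Q_t = 21.3846. Buyers pay P_b = 122.9231; sellers receive P_s = P_b - 4 = 118.9231.
Consumer surplus is the triangle under demand above P_b: (1/2)(21.3846)(155 - 122.9231) = 342.9763.

342.98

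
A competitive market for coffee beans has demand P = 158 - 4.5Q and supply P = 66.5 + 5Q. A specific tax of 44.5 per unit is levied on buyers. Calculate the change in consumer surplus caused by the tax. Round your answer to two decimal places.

Without the tax, 158 - 4.5Q = 66.5 + 5Q so Q* = 9.6316 and P* = 114.6579.
A tax on buyers shifts demand down by 44.5: (158 - 44.5) - 4.5Q = 66.5 + 5Q, so Q_t = 4.9474. Buyers pay P_b = 135.7368; sellers receive P_s = P_b - 44.5 = 91.2368.
Consumers lose the trapezoid between P* and P_b out to Q_t plus the triangle from Q_t to Q*: change in CS = 55.072 - 208.7265 = -153.6544.

-153.65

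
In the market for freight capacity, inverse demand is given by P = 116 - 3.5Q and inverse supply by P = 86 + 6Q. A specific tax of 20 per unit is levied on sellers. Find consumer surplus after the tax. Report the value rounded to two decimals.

Pre-tax equilibrium: 116 - 3.5Q = 86 + 6Q gives Q* = 3.1579, P* = 104.9474.
With the tax, sellers need 20 more per unit: 116 - 3.5Q = 86 + 6Q + 20, so Q_t = 1.0526. Buyers pay P_b = 112.3158; sellers receive P_s = P_b - 20 = 92.3158.
Consumer surplus is the triangle under demand above P_b: (1/2)(1.0526)(116 - 112.3158) = 1.9391.

1.94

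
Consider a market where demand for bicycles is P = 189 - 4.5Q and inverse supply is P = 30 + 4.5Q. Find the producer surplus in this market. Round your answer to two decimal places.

702.25

Set 189 - 4.5Q = 30 + 4.5Q, which gives 159 = 9Q, so Q* = 17.6667 and P* = 189 - 4.5(17.6667) = 109.5.
The supply curve's price intercept is 30, so PS = (1/2)(Q*)(P* - 30) = (1/2)(17.6667)(79.5) = 702.25.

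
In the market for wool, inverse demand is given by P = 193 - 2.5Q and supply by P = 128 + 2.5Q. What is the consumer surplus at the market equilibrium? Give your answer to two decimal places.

Set 193 - 2.5Q = 128 + 2.5Q, which gives 65 = 5Q, so Q* = 13 and P* = 193 - 2.5(13) = 160.5.
CS is the area between the demand curve and P* from 0 to Q*: (1/2)(13)(32.5) = 211.25.

211.25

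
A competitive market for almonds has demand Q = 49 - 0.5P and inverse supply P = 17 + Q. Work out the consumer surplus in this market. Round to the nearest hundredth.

729.00

Rewriting demand in inverse form: P = 98 - 2Q.
Setting demand equal to supply, 81 = 3Q, so Q* = 27 and P* = 44.
The demand choke price is 98, so CS = (1/2)(Q*)(98 - P*) = (1/2)(27)(54) = 729.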